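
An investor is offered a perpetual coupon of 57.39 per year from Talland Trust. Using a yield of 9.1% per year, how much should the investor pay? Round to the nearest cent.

630.66

Level perpetuity: PV = C / r = 57.39 / 0.091 = 630.66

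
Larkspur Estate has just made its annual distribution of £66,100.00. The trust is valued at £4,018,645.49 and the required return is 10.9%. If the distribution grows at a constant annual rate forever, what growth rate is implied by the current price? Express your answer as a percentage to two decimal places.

P = D₀(1+g)/(r−g) ⇒ P(r−g) = D₀(1+g) ⇒ g(P+D₀) = P·r − D₀
g = (P·r − D₀)/(P + D₀) = (£4,018,645.49×0.109 − £66,100.00) / (£4,018,645.49 + £66,100.00) = 0.091054

9.11%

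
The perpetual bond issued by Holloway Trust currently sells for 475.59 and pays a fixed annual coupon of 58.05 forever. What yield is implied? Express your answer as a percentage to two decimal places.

12.21%

P = C/r ⇒ r = C/P = 58.05/475.59 = 0.122059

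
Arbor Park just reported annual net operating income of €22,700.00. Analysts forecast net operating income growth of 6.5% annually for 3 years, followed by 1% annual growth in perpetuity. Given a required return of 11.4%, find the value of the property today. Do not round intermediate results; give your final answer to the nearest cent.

€254905.45

D_1 = 24175.50000
D_2 = 25746.90750
D_3 = 27420.45649
Terminal value at year 3: TV = D_3×(1+g_2)/(r−g_2) = 27694.66105/0.104 = 266294.81781
P_0 = D_1/(1+r)^1 + D_2/(1+r)^2 + D_3/(1+r)^3 + TV/(1+r)^3
    = 21701.52603 + 20746.97058 + 19834.40185 + 192622.55647 = 254905.45494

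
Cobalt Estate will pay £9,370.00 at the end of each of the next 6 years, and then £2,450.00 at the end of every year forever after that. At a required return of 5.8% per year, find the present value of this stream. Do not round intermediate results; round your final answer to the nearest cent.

PV of 6-year annuity: £9,370.00 × [1 − (1+0.058)^−6] / 0.058 = 46366.28268
Perpetuity value at year 6: £2,450.00 / 0.058 = 42241.37931
PV of perpetuity: 42241.37931 / (1+0.058)^6 = 30117.85823
Total PV = 46366.28268 + 30117.85823 = 76484.14090

£76484.14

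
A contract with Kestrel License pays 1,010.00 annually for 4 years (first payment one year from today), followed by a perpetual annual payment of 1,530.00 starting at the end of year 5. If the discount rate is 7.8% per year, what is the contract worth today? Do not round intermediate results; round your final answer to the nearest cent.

17885.38

PV of 4-year annuity: 1,010.00 × [1 − (1+0.078)^−4] / 0.078 = 3360.19465
Perpetuity value at year 4: 1,530.00 / 0.078 = 19615.38462
PV of perpetuity: 19615.38462 / (1+0.078)^4 = 14525.18875
Total PV = 3360.19465 + 14525.18875 = 17885.38341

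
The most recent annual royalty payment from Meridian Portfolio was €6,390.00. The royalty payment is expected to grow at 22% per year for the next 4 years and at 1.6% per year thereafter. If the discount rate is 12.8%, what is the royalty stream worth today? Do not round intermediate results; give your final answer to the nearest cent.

D_1 = 7795.80000
D_2 = 9510.87600
D_3 = 11603.26872
D_4 = 14155.98784
Terminal value at year 4: TV = D_4×(1+g_2)/(r−g_2) = 14382.48364/0.112 = 128415.03253
P_0 = D_1/(1+r)^1 + D_2/(1+r)^2 + D_3/(1+r)^3 + D_4/(1+r)^4 + TV/(1+r)^4
    = 6911.17021 + 7474.84722 + 8084.49788 + 8743.87182 + 79319.40861 = 110533.79573

€110533.80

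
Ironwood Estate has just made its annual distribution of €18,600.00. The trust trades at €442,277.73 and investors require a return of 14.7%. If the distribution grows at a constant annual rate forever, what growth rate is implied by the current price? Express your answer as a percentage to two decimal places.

10.07%

P = D₀(1+g)/(r−g) ⇒ P(r−g) = D₀(1+g) ⇒ g(P+D₀) = P·r − D₀
g = (P·r − D₀)/(P + D₀) = (€442,277.73×0.147 − €18,600.00) / (€442,277.73 + €18,600.00) = 0.100710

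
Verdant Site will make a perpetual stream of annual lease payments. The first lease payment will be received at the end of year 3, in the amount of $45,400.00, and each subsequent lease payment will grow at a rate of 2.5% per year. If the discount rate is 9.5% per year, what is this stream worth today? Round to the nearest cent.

Value at end of year 2: C₁ / (r − g) = $45,400.00 / (0.095 − 0.025) = $648,571.4286
Discount to today: PV = $648,571.4286 / (1 + 0.095)^2 = $648,571.4286 / 1.199025 = $540,915.68

$540915.68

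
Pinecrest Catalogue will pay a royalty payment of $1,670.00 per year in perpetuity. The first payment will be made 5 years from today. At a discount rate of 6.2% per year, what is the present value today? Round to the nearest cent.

$21175.16

Value at end of year 4: C / r = $1,670.00 / 0.062 = $26,935.4839
Discount to today: PV = $26,935.4839 / (1 + 0.062)^4 = $26,935.4839 / 1.272032 = $21,175.16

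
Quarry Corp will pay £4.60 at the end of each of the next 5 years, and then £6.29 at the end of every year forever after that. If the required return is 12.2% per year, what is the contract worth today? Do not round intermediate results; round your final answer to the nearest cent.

£45.50

PV of 5-year annuity: £4.60 × [1 − (1+0.122)^−5] / 0.122 = 16.50014
Perpetuity value at year 5: £6.29 / 0.122 = 51.55738
PV of perpetuity: 51.55738 / (1+0.122)^5 = 28.99523
Total PV = 16.50014 + 28.99523 = 45.49537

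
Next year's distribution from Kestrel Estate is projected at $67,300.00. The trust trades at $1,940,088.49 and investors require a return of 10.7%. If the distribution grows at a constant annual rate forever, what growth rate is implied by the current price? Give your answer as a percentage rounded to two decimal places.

7.23%

P = D₁/(r−g) ⇒ g = r − D₁/P = 0.107 − $67,300.00/$1,940,088.49 = 0.072311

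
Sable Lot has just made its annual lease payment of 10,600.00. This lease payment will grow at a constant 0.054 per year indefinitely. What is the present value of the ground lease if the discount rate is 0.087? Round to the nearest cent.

338557.58

D₁ = D₀ × (1 + g) = 10,600.00 × 1.054 = 11,172.4000
Growing perpetuity: P = D₁ / (r − g) = 11,172.4000 / (0.087 − 0.054) = 338,557.58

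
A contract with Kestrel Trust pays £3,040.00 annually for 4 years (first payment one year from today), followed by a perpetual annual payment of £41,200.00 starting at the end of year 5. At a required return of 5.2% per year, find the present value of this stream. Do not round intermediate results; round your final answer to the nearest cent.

PV of 4-year annuity: £3,040.00 × [1 − (1+0.052)^−4] / 0.052 = 10729.79688
Perpetuity value at year 4: £41,200.00 / 0.052 = 792307.69231
PV of perpetuity: 792307.69231 / (1+0.052)^4 = 646890.70828
Total PV = 10729.79688 + 646890.70828 = 657620.50516

£657620.51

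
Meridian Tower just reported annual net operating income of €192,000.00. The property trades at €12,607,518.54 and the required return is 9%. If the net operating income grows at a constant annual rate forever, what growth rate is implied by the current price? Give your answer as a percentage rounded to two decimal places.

7.36%

P = D₀(1+g)/(r−g) ⇒ P(r−g) = D₀(1+g) ⇒ g(P+D₀) = P·r − D₀
g = (P·r − D₀)/(P + D₀) = (€12,607,518.54×0.09 − €192,000.00) / (€12,607,518.54 + €192,000.00) = 0.073649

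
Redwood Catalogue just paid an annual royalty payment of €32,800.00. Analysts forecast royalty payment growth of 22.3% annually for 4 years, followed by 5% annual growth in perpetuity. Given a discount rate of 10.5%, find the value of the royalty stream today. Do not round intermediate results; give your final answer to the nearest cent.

€1109801.22

D_1 = 40114.40000
D_2 = 49059.91120
D_3 = 60000.27140
D_4 = 73380.33192
Terminal value at year 4: TV = D_4×(1+g_2)/(r−g_2) = 77049.34852/0.055 = 1400897.24573
P_0 = D_1/(1+r)^1 + D_2/(1+r)^2 + D_3/(1+r)^3 + D_4/(1+r)^4 + TV/(1+r)^4
    = 36302.62443 + 40179.28478 + 44469.92334 + 49218.74773 + 939630.63847 = 1109801.21876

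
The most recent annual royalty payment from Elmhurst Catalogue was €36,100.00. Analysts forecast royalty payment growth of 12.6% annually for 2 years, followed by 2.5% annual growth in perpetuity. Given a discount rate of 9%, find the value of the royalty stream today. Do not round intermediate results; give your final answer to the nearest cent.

€683309.56

D_1 = 40648.60000
D_2 = 45770.32360
Terminal value at year 2: TV = D_2×(1+g_2)/(r−g_2) = 46914.58169/0.065 = 721762.79523
P_0 = D_1/(1+r)^1 + D_2/(1+r)^2 + TV/(1+r)^2
    = 37292.29358 + 38523.96566 + 607493.30463 = 683309.56387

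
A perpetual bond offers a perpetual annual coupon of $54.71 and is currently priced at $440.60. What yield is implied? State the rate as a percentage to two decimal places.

P = C/r ⇒ r = C/P = $54.71/$440.60 = 0.124172

12.42%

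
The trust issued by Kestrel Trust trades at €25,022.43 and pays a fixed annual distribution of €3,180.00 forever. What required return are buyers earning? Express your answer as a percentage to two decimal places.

P = C/r ⇒ r = C/P = €3,180.00/€25,022.43 = 0.127086

12.71%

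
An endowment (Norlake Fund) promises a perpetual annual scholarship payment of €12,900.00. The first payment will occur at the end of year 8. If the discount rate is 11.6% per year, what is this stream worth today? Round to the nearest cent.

€51580.12

Value at end of year 7: C / r = €12,900.00 / 0.116 = €111,206.8966
Discount to today: PV = €111,206.8966 / (1 + 0.116)^7 = €111,206.8966 / 2.156003 = €51,580.12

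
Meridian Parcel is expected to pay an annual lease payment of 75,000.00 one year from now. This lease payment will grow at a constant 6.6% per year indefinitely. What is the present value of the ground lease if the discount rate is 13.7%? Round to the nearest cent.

1056338.03

Growing perpetuity: P = D₁ / (r − g) = 75,000.0000 / (0.137 − 0.066) = 1,056,338.03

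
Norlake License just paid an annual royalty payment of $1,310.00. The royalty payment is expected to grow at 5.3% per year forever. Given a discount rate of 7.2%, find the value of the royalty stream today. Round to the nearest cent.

D₁ = D₀ × (1 + g) = $1,310.00 × 1.053 = $1,379.4300
Growing perpetuity: P = D₁ / (r − g) = $1,379.4300 / (0.072 − 0.053) = $72,601.58

$72601.58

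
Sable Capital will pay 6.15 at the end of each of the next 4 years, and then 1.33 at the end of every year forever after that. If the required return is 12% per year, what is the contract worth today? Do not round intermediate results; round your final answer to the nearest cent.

PV of 4-year annuity: 6.15 × [1 − (1+0.12)^−4] / 0.12 = 18.67970
Perpetuity value at year 4: 1.33 / 0.12 = 11.08333
PV of perpetuity: 11.08333 / (1+0.12)^4 = 7.04366
Total PV = 18.67970 + 7.04366 = 25.72336

25.72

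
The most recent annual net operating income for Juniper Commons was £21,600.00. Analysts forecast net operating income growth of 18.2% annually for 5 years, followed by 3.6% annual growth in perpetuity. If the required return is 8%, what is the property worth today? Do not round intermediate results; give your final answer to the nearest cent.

£941336.99

D_1 = 25531.20000
D_2 = 30177.87840
D_3 = 35670.25227
D_4 = 42162.23818
D_5 = 49835.76553
Terminal value at year 5: TV = D_5×(1+g_2)/(r−g_2) = 51629.85309/0.044 = 1173405.75204
P_0 = D_1/(1+r)^1 + D_2/(1+r)^2 + D_3/(1+r)^3 + D_4/(1+r)^4 + D_5/(1+r)^5 + TV/(1+r)^5
    = 23640.00000 + 25872.66667 + 28316.19630 + 30990.50372 + 33917.38463 + 798600.23814 = 941336.98946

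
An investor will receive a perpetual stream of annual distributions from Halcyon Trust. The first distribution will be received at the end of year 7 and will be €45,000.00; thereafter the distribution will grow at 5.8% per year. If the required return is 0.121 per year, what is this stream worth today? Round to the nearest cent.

Value at end of year 6: C₁ / (r − g) = €45,000.00 / (0.121 − 0.058) = €714,285.7143
Discount to today: PV = €714,285.7143 / (1 + 0.121)^6 = €714,285.7143 / 1.984420 = €359,946.78

€359946.78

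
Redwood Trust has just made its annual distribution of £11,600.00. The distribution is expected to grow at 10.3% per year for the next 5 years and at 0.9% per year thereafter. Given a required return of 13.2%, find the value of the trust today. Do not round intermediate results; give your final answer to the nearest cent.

£137269.29

D_1 = 12794.80000
D_2 = 14112.66440
D_3 = 15566.26883
D_4 = 17169.59452
D_5 = 18938.06276
Terminal value at year 5: TV = D_5×(1+g_2)/(r−g_2) = 19108.50532/0.123 = 155353.70182
P_0 = D_1/(1+r)^1 + D_2/(1+r)^2 + D_3/(1+r)^3 + D_4/(1+r)^4 + D_5/(1+r)^5 + TV/(1+r)^5
    = 11302.82686 + 11013.26680 + 10731.12481 + 10456.21083 + 10188.33971 + 83577.51842 = 137269.28743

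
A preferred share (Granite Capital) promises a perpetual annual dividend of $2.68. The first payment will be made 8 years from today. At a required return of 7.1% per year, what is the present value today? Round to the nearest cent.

$23.35

Value at end of year 7: C / r = $2.68 / 0.071 = $37.7465
Discount to today: PV = $37.7465 / (1 + 0.071)^7 = $37.7465 / 1.616316 = $23.35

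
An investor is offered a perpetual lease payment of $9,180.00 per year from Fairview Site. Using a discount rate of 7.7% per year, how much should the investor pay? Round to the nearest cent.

$119220.78

Level perpetuity: PV = C / r = $9,180.00 / 0.077 = $119,220.78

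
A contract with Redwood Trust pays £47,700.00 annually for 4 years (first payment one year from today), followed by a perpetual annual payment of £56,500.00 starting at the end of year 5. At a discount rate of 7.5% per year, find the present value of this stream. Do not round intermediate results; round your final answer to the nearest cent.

PV of 4-year annuity: £47,700.00 × [1 − (1+0.075)^−4] / 0.075 = 159762.86306
Perpetuity value at year 4: £56,500.00 / 0.075 = 753333.33333
PV of perpetuity: 753333.33333 / (1+0.075)^4 = 564096.39910
Total PV = 159762.86306 + 564096.39910 = 723859.26216

£723859.26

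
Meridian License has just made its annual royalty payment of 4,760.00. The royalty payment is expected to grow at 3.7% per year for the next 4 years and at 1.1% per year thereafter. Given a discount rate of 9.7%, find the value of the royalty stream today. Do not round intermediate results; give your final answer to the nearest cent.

D_1 = 4936.12000
D_2 = 5118.75644
D_3 = 5308.15043
D_4 = 5504.55199
Terminal value at year 4: TV = D_4×(1+g_2)/(r−g_2) = 5565.10207/0.086 = 64710.48914
P_0 = D_1/(1+r)^1 + D_2/(1+r)^2 + D_3/(1+r)^3 + D_4/(1+r)^4 + TV/(1+r)^4
    = 4499.65360 + 4253.54675 + 4020.90062 + 3800.97898 + 44683.60174 = 61258.68169

61258.68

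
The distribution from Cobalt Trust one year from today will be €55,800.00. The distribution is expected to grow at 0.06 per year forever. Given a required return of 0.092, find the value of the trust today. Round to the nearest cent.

€1743750.00

Growing perpetuity: P = D₁ / (r − g) = €55,800.0000 / (0.092 − 0.06) = €1,743,750.00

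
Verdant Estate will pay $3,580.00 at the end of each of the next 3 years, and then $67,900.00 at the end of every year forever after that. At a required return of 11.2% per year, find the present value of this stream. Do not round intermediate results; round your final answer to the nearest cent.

PV of 3-year annuity: $3,580.00 × [1 − (1+0.112)^−3] / 0.112 = 8718.15678
Perpetuity value at year 3: $67,900.00 / 0.112 = 606250.00000
PV of perpetuity: 606250.00000 / (1+0.112)^3 = 440897.24985
Total PV = 8718.15678 + 440897.24985 = 449615.40663

$449615.41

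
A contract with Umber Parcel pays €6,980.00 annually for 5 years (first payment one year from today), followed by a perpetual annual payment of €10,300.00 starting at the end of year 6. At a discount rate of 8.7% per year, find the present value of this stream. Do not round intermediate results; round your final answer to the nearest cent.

PV of 5-year annuity: €6,980.00 × [1 − (1+0.087)^−5] / 0.087 = 27362.42455
Perpetuity value at year 5: €10,300.00 / 0.087 = 118390.80460
PV of perpetuity: 118390.80460 / (1+0.087)^5 = 78013.58786
Total PV = 27362.42455 + 78013.58786 = 105376.01241

€105376.01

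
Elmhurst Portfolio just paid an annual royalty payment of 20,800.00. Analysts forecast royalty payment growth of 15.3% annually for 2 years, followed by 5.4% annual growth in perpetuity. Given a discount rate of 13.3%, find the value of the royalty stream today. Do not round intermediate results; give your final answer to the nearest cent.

330100.63

D_1 = 23982.40000
D_2 = 27651.70720
Terminal value at year 2: TV = D_2×(1+g_2)/(r−g_2) = 29144.89939/0.079 = 368922.77707
P_0 = D_1/(1+r)^1 + D_2/(1+r)^2 + TV/(1+r)^2
    = 21167.16681 + 21540.81495 + 287392.64500 = 330100.62677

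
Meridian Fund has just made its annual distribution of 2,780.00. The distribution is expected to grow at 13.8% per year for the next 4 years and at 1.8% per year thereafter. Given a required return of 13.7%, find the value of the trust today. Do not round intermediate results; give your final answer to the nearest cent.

D_1 = 3163.64000
D_2 = 3600.22232
D_3 = 4097.05300
D_4 = 4662.44631
Terminal value at year 4: TV = D_4×(1+g_2)/(r−g_2) = 4746.37035/0.119 = 39885.46511
P_0 = D_1/(1+r)^1 + D_2/(1+r)^2 + D_3/(1+r)^3 + D_4/(1+r)^4 + TV/(1+r)^4
    = 2782.44503 + 2784.89221 + 2787.34155 + 2789.79303 + 23865.62444 = 35010.09626

35010.10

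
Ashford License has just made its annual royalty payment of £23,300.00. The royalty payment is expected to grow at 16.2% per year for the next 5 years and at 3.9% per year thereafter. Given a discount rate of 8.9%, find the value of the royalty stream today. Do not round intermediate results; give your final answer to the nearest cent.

D_1 = 27074.60000
D_2 = 31460.68520
D_3 = 36557.31620
D_4 = 42479.60143
D_5 = 49361.29686
Terminal value at year 5: TV = D_5×(1+g_2)/(r−g_2) = 51286.38744/0.05 = 1025727.74872
P_0 = D_1/(1+r)^1 + D_2/(1+r)^2 + D_3/(1+r)^3 + D_4/(1+r)^4 + D_5/(1+r)^5 + TV/(1+r)^5
    = 24861.89164 + 26528.48309 + 28306.79280 + 30204.30967 + 32229.02464 + 669719.13208 = 811849.63392

£811849.63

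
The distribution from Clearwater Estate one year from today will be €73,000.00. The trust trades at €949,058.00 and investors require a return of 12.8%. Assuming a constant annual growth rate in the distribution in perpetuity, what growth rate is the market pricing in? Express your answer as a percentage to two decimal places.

P = D₁/(r−g) ⇒ g = r − D₁/P = 0.128 − €73,000.00/€949,058.00 = 0.051082

5.11%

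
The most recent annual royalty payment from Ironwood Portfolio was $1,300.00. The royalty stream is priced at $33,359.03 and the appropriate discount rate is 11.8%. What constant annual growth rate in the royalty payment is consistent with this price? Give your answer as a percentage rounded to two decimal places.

P = D₀(1+g)/(r−g) ⇒ P(r−g) = D₀(1+g) ⇒ g(P+D₀) = P·r − D₀
g = (P·r − D₀)/(P + D₀) = ($33,359.03×0.118 − $1,300.00) / ($33,359.03 + $1,300.00) = 0.076066

7.61%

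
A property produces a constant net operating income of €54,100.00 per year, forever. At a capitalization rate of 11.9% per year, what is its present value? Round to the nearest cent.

Level perpetuity: PV = C / r = €54,100.00 / 0.119 = €454,621.85

€454621.85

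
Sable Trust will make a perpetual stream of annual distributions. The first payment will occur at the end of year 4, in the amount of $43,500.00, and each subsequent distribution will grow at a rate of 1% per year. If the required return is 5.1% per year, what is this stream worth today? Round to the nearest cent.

Value at end of year 3: C₁ / (r − g) = $43,500.00 / (0.051 − 0.01) = $1,060,975.6098
Discount to today: PV = $1,060,975.6098 / (1 + 0.051)^3 = $1,060,975.6098 / 1.160936 = $913,897.00

$913897.00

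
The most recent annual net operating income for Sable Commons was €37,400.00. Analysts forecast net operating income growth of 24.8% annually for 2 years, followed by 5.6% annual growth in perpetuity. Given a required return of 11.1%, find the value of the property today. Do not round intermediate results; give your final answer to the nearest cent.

€995299.66

D_1 = 46675.20000
D_2 = 58250.64960
Terminal value at year 2: TV = D_2×(1+g_2)/(r−g_2) = 61512.68598/0.055 = 1118412.47232
P_0 = D_1/(1+r)^1 + D_2/(1+r)^2 + TV/(1+r)^2
    = 42011.88119 + 47192.46420 + 906095.31258 = 995299.65797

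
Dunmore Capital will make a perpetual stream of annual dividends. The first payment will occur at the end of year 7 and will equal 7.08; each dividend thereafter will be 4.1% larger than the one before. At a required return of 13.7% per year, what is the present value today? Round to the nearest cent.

Value at end of year 6: C₁ / (r − g) = 7.08 / (0.137 − 0.041) = 73.7500
Discount to today: PV = 73.7500 / (1 + 0.137)^6 = 73.7500 / 2.160542 = 34.13

34.13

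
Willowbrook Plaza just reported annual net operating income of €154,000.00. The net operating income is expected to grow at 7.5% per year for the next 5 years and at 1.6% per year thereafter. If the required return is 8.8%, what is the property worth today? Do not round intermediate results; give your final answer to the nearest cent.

D_1 = 165550.00000
D_2 = 177966.25000
D_3 = 191313.71875
D_4 = 205662.24766
D_5 = 221086.91623
Terminal value at year 5: TV = D_5×(1+g_2)/(r−g_2) = 224624.30689/0.072 = 3119782.04014
P_0 = D_1/(1+r)^1 + D_2/(1+r)^2 + D_3/(1+r)^3 + D_4/(1+r)^4 + D_5/(1+r)^5 + TV/(1+r)^5
    = 152159.92647 + 150341.83911 + 148545.47523 + 146770.57525 + 145016.88271 + 2046349.34494 = 2789184.04372

€2789184.04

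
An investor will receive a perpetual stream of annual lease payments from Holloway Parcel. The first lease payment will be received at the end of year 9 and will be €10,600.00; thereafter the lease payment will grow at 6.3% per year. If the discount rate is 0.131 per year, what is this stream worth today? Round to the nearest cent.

Value at end of year 8: C₁ / (r − g) = €10,600.00 / (0.131 − 0.063) = €155,882.3529
Discount to today: PV = €155,882.3529 / (1 + 0.131)^8 = €155,882.3529 / 2.677323 = €58,223.21

€58223.21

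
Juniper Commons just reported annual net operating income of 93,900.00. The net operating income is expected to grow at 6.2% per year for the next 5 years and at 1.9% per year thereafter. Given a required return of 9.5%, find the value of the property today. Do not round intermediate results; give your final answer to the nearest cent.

D_1 = 99721.80000
D_2 = 105904.55160
D_3 = 112470.63380
D_4 = 119443.81309
D_5 = 126849.32951
Terminal value at year 5: TV = D_5×(1+g_2)/(r−g_2) = 129259.46677/0.076 = 1700782.45746
P_0 = D_1/(1+r)^1 + D_2/(1+r)^2 + D_3/(1+r)^3 + D_4/(1+r)^4 + D_5/(1+r)^5 + TV/(1+r)^5
    = 91070.13699 + 88325.55752 + 85663.69140 + 83082.04590 + 80578.20343 + 1080384.06961 = 1509103.70484

1509103.70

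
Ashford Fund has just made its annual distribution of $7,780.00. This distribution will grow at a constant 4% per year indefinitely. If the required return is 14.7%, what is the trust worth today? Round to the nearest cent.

$75618.69

D₁ = D₀ × (1 + g) = $7,780.00 × 1.04 = $8,091.2000
Growing perpetuity: P = D₁ / (r − g) = $8,091.2000 / (0.147 − 0.04) = $75,618.69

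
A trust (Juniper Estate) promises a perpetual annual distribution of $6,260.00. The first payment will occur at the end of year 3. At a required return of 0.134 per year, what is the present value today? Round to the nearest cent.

$36328.16

Value at end of year 2: C / r = $6,260.00 / 0.134 = $46,716.4179
Discount to today: PV = $46,716.4179 / (1 + 0.134)^2 = $46,716.4179 / 1.285956 = $36,328.16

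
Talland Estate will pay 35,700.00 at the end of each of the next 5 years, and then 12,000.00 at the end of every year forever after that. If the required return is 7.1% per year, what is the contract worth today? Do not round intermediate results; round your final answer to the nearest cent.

PV of 5-year annuity: 35,700.00 × [1 − (1+0.071)^−5] / 0.071 = 145985.95384
Perpetuity value at year 5: 12,000.00 / 0.071 = 169014.08451
PV of perpetuity: 169014.08451 / (1+0.071)^5 = 119943.17565
Total PV = 145985.95384 + 119943.17565 = 265929.12949

265929.13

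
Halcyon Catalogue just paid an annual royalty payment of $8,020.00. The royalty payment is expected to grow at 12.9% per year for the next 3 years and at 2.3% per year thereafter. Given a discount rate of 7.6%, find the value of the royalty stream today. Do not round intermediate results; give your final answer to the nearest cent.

$205330.27

D_1 = 9054.58000
D_2 = 10222.62082
D_3 = 11541.33891
Terminal value at year 3: TV = D_3×(1+g_2)/(r−g_2) = 11806.78970/0.053 = 222769.61699
P_0 = D_1/(1+r)^1 + D_2/(1+r)^2 + D_3/(1+r)^3 + TV/(1+r)^3
    = 8415.03717 + 8829.53250 + 9264.44442 + 178821.25733 = 205330.27143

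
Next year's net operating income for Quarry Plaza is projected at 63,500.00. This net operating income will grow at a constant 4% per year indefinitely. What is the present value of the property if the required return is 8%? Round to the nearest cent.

1587500.00

Growing perpetuity: P = D₁ / (r − g) = 63,500.0000 / (0.08 − 0.04) = 1,587,500.00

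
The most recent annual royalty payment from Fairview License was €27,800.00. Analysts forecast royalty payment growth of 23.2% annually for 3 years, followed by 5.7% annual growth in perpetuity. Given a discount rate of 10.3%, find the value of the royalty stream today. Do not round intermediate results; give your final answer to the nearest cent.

D_1 = 34249.60000
D_2 = 42195.50720
D_3 = 51984.86487
Terminal value at year 3: TV = D_3×(1+g_2)/(r−g_2) = 54948.00217/0.046 = 1194521.78626
P_0 = D_1/(1+r)^1 + D_2/(1+r)^2 + D_3/(1+r)^3 + TV/(1+r)^3
    = 31051.31460 + 34682.88267 + 38739.17629 + 890158.89865 = 994632.27220

€994632.27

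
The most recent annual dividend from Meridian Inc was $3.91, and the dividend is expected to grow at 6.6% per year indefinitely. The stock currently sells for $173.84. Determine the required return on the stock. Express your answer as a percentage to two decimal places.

D₁ = $3.91 × 1.066 = $4.1681
P = D₁/(r − g) ⇒ r = D₁/P + g = $4.1681/$173.84 + 0.066 = 0.023976 + 0.066 = 0.089976

9.00%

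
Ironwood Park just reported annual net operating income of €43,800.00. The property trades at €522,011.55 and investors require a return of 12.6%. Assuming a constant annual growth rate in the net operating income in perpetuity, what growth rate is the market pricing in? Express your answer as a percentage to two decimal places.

3.88%

P = D₀(1+g)/(r−g) ⇒ P(r−g) = D₀(1+g) ⇒ g(P+D₀) = P·r − D₀
g = (P·r − D₀)/(P + D₀) = (€522,011.55×0.126 − €43,800.00) / (€522,011.55 + €43,800.00) = 0.038835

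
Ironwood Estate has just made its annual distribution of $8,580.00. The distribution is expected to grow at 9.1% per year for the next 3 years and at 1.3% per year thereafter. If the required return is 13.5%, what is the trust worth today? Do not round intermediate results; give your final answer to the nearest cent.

$87069.13

D_1 = 9360.78000
D_2 = 10212.61098
D_3 = 11141.95858
Terminal value at year 3: TV = D_3×(1+g_2)/(r−g_2) = 11286.80404/0.122 = 92514.78722
P_0 = D_1/(1+r)^1 + D_2/(1+r)^2 + D_3/(1+r)^3 + TV/(1+r)^3
    = 8247.38326 + 7927.66091 + 7620.33309 + 63273.74934 = 87069.12660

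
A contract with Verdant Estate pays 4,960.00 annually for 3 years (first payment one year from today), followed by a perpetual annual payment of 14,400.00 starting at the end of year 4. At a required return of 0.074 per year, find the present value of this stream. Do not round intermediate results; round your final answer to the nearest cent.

PV of 3-year annuity: 4,960.00 × [1 − (1+0.074)^−3] / 0.074 = 12922.06299
Perpetuity value at year 3: 14,400.00 / 0.074 = 194594.59459
PV of perpetuity: 194594.59459 / (1+0.074)^3 = 157078.92784
Total PV = 12922.06299 + 157078.92784 = 170000.99083

170000.99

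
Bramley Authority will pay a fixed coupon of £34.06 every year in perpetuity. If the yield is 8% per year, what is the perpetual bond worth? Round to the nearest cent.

£425.75

Level perpetuity: PV = C / r = £34.06 / 0.08 = £425.75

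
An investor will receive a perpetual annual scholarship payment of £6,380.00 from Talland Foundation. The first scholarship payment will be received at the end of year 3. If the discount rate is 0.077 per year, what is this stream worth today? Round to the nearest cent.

£71432.94

Value at end of year 2: C / r = £6,380.00 / 0.077 = £82,857.1429
Discount to today: PV = £82,857.1429 / (1 + 0.077)^2 = £82,857.1429 / 1.159929 = £71,432.94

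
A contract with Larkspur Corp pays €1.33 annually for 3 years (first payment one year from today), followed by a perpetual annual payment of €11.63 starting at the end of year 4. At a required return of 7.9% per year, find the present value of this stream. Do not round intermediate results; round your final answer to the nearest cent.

€120.62

PV of 3-year annuity: €1.33 × [1 − (1+0.079)^−3] / 0.079 = 3.43373
Perpetuity value at year 3: €11.63 / 0.079 = 147.21519
PV of perpetuity: 147.21519 / (1+0.079)^3 = 117.18939
Total PV = 3.43373 + 117.18939 = 120.62312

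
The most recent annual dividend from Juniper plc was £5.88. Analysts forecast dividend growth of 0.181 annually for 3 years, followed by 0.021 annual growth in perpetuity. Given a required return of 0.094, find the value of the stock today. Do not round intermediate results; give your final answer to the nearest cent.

£124.06

D_1 = 6.94428
D_2 = 8.20119
D_3 = 9.68561
Terminal value at year 3: TV = D_3×(1+g_2)/(r−g_2) = 9.88901/0.073 = 135.46587
P_0 = D_1/(1+r)^1 + D_2/(1+r)^2 + D_3/(1+r)^3 + TV/(1+r)^3
    = 6.34761 + 6.85240 + 7.39733 + 103.46130 = 124.05863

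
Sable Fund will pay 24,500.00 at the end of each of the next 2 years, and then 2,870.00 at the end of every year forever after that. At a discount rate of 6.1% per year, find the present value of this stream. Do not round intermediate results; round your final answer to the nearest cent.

PV of 2-year annuity: 24,500.00 × [1 − (1+0.061)^−2] / 0.061 = 44855.25277
Perpetuity value at year 2: 2,870.00 / 0.061 = 47049.18033
PV of perpetuity: 47049.18033 / (1+0.061)^2 = 41794.70786
Total PV = 44855.25277 + 41794.70786 = 86649.96063

86649.96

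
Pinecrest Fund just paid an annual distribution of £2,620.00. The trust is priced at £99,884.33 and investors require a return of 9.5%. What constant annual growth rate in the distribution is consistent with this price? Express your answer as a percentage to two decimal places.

6.70%

P = D₀(1+g)/(r−g) ⇒ P(r−g) = D₀(1+g) ⇒ g(P+D₀) = P·r − D₀
g = (P·r − D₀)/(P + D₀) = (£99,884.33×0.095 − £2,620.00) / (£99,884.33 + £2,620.00) = 0.067012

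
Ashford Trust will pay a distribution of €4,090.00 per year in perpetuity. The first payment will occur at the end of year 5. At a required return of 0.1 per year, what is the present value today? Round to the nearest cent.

Value at end of year 4: C / r = €4,090.00 / 0.1 = €40,900.0000
Discount to today: PV = €40,900.0000 / (1 + 0.1)^4 = €40,900.0000 / 1.464100 = €27,935.25

€27935.25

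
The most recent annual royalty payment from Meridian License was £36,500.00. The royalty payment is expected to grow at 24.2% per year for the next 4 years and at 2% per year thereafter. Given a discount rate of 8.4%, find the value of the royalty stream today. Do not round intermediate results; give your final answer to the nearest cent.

D_1 = 45333.00000
D_2 = 56303.58600
D_3 = 69929.05381
D_4 = 86851.88483
Terminal value at year 4: TV = D_4×(1+g_2)/(r−g_2) = 88588.92253/0.064 = 1384201.91455
P_0 = D_1/(1+r)^1 + D_2/(1+r)^2 + D_3/(1+r)^3 + D_4/(1+r)^4 + TV/(1+r)^4
    = 41820.11070 + 47915.66189 + 54899.67903 + 62901.66177 + 1002495.23443 = 1210032.34782

£1210032.35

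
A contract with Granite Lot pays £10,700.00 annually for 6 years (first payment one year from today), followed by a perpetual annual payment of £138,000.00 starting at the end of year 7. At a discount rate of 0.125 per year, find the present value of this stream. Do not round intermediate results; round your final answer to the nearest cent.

£587946.36

PV of 6-year annuity: £10,700.00 × [1 − (1+0.125)^−6] / 0.125 = 43376.07223
Perpetuity value at year 6: £138,000.00 / 0.125 = 1104000.00000
PV of perpetuity: 1104000.00000 / (1+0.125)^6 = 544570.28344
Total PV = 43376.07223 + 544570.28344 = 587946.35566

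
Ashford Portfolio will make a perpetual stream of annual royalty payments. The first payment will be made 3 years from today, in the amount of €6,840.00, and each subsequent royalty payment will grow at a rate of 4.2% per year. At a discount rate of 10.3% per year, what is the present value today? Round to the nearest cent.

€92166.96

Value at end of year 2: C₁ / (r − g) = €6,840.00 / (0.103 − 0.042) = €112,131.1475
Discount to today: PV = €112,131.1475 / (1 + 0.103)^2 = €112,131.1475 / 1.216609 = €92,166.96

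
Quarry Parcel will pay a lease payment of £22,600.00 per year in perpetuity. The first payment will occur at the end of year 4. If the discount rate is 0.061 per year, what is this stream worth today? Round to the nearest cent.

Value at end of year 3: C / r = £22,600.00 / 0.061 = £370,491.8033
Discount to today: PV = £370,491.8033 / (1 + 0.061)^3 = £370,491.8033 / 1.194390 = £310,193.33

£310193.33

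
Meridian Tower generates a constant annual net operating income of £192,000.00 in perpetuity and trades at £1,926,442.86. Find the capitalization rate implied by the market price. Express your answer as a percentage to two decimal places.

P = C/r ⇒ r = C/P = £192,000.00/£1,926,442.86 = 0.099666

9.97%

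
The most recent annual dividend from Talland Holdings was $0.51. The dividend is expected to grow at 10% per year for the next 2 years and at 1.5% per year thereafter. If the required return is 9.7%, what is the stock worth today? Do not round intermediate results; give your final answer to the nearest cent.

D_1 = 0.56100
D_2 = 0.61710
Terminal value at year 2: TV = D_2×(1+g_2)/(r−g_2) = 0.62636/0.082 = 7.63849
P_0 = D_1/(1+r)^1 + D_2/(1+r)^2 + TV/(1+r)^2
    = 0.51139 + 0.51279 + 6.34738 = 7.37157

$7.37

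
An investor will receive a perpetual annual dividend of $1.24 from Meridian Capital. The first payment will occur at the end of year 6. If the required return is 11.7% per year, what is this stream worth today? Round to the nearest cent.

$6.09

Value at end of year 5: C / r = $1.24 / 0.117 = $10.5983
Discount to today: PV = $10.5983 / (1 + 0.117)^5 = $10.5983 / 1.738865 = $6.09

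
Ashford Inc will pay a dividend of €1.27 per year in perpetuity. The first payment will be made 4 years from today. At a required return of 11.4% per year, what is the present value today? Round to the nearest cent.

Value at end of year 3: C / r = €1.27 / 0.114 = €11.1404
Discount to today: PV = €11.1404 / (1 + 0.114)^3 = €11.1404 / 1.382470 = €8.06

€8.06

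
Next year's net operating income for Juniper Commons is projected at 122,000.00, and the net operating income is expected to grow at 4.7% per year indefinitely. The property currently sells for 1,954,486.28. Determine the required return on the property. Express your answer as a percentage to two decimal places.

10.94%

P = D₁/(r − g) ⇒ r = D₁/P + g = 122,000.0000/1,954,486.28 + 0.047 = 0.062420 + 0.047 = 0.109420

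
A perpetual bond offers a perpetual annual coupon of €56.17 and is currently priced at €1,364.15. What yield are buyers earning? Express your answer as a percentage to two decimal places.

P = C/r ⇒ r = C/P = €56.17/€1,364.15 = 0.041176

4.12%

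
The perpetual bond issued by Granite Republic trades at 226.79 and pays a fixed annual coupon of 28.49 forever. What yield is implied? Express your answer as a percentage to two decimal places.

12.56%

P = C/r ⇒ r = C/P = 28.49/226.79 = 0.125623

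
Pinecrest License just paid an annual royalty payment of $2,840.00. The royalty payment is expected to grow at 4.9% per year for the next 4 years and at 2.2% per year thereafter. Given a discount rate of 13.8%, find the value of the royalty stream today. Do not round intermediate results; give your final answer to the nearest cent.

$27371.19

D_1 = 2979.16000
D_2 = 3125.13884
D_3 = 3278.27064
D_4 = 3438.90590
Terminal value at year 4: TV = D_4×(1+g_2)/(r−g_2) = 3514.56183/0.116 = 30297.94685
P_0 = D_1/(1+r)^1 + D_2/(1+r)^2 + D_3/(1+r)^3 + D_4/(1+r)^4 + TV/(1+r)^4
    = 2617.89104 + 2413.15263 + 2224.42629 + 2050.45973 + 18065.25728 = 27371.18697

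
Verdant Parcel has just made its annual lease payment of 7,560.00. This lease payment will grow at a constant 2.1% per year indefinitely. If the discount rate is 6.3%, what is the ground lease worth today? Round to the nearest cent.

D₁ = D₀ × (1 + g) = 7,560.00 × 1.021 = 7,718.7600
Growing perpetuity: P = D₁ / (r − g) = 7,718.7600 / (0.063 − 0.021) = 183,780.00

183780.00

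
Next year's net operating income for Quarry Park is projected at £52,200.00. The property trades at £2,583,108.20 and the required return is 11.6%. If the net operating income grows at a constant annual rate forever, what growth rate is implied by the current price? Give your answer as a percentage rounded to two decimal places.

P = D₁/(r−g) ⇒ g = r − D₁/P = 0.116 − £52,200.00/£2,583,108.20 = 0.095792

9.58%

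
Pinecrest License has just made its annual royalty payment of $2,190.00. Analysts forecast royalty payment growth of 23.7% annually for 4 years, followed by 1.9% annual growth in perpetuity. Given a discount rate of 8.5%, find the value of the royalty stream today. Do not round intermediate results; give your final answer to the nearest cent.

$69414.83

D_1 = 2709.03000
D_2 = 3351.07011
D_3 = 4145.27373
D_4 = 5127.70360
Terminal value at year 4: TV = D_4×(1+g_2)/(r−g_2) = 5225.12997/0.066 = 79168.63587
P_0 = D_1/(1+r)^1 + D_2/(1+r)^2 + D_3/(1+r)^3 + D_4/(1+r)^4 + TV/(1+r)^4
    = 2496.80184 + 2846.58422 + 3245.36837 + 3700.01905 + 57126.05177 = 69414.82526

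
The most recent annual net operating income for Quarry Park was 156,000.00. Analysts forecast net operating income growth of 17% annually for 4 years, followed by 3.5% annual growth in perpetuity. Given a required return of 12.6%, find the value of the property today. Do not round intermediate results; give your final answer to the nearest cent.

2755687.68

D_1 = 182520.00000
D_2 = 213548.40000
D_3 = 249851.62800
D_4 = 292326.40476
Terminal value at year 4: TV = D_4×(1+g_2)/(r−g_2) = 302557.82893/0.091 = 3324811.30689
P_0 = D_1/(1+r)^1 + D_2/(1+r)^2 + D_3/(1+r)^3 + D_4/(1+r)^4 + TV/(1+r)^4
    = 162095.91474 + 168430.03574 + 175011.67124 + 181850.49321 + 2068299.56565 = 2755687.68059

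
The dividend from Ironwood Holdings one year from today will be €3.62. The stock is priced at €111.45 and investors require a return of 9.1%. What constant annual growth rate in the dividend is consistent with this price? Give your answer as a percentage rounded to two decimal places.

5.85%

P = D₁/(r−g) ⇒ g = r − D₁/P = 0.091 − €3.62/€111.45 = 0.058519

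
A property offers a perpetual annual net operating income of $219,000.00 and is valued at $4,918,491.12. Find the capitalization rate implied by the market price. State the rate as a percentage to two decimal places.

4.45%

P = C/r ⇒ r = C/P = $219,000.00/$4,918,491.12 = 0.044526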